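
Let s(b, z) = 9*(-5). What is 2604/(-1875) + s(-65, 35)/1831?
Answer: -1617433/1144375 ≈ -1.4134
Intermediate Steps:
s(b, z) = -45
2604/(-1875) + s(-65, 35)/1831 = 2604/(-1875) - 45/1831 = 2604*(-1/1875) - 45*1/1831 = -868/625 - 45/1831 = -1617433/1144375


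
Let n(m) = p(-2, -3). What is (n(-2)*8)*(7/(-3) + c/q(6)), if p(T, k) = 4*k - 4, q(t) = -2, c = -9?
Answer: -832/3 ≈ -277.33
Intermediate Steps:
p(T, k) = -4 + 4*k
n(m) = -16 (n(m) = -4 + 4*(-3) = -4 - 12 = -16)
(n(-2)*8)*(7/(-3) + c/q(6)) = (-16*8)*(7/(-3) - 9/(-2)) = -128*(7*(-⅓) - 9*(-½)) = -128*(-7/3 + 9/2) = -128*13/6 = -832/3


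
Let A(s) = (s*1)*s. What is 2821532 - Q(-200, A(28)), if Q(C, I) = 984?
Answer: 2820548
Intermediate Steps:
A(s) = s² (A(s) = s*s = s²)
2821532 - Q(-200, A(28)) = 2821532 - 1*984 = 2821532 - 984 = 2820548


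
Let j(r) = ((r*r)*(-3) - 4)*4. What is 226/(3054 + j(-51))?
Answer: -113/14087 ≈ -0.0080216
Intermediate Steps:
j(r) = -16 - 12*r² (j(r) = (r²*(-3) - 4)*4 = (-3*r² - 4)*4 = (-4 - 3*r²)*4 = -16 - 12*r²)
226/(3054 + j(-51)) = 226/(3054 + (-16 - 12*(-51)²)) = 226/(3054 + (-16 - 12*2601)) = 226/(3054 + (-16 - 31212)) = 226/(3054 - 31228) = 226/(-28174) = 226*(-1/28174) = -113/14087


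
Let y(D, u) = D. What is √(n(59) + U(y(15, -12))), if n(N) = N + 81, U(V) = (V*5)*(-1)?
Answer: √65 ≈ 8.0623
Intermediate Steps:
U(V) = -5*V (U(V) = (5*V)*(-1) = -5*V)
n(N) = 81 + N
√(n(59) + U(y(15, -12))) = √((81 + 59) - 5*15) = √(140 - 75) = √65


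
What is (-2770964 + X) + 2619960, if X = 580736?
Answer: 429732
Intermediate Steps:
(-2770964 + X) + 2619960 = (-2770964 + 580736) + 2619960 = -2190228 + 2619960 = 429732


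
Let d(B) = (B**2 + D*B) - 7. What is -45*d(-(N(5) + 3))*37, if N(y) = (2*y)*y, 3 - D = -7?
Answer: -3782880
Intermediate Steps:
D = 10 (D = 3 - 1*(-7) = 3 + 7 = 10)
N(y) = 2*y**2
d(B) = -7 + B**2 + 10*B (d(B) = (B**2 + 10*B) - 7 = -7 + B**2 + 10*B)
-45*d(-(N(5) + 3))*37 = -45*(-7 + (-(2*5**2 + 3))**2 + 10*(-(2*5**2 + 3)))*37 = -45*(-7 + (-(2*25 + 3))**2 + 10*(-(2*25 + 3)))*37 = -45*(-7 + (-(50 + 3))**2 + 10*(-(50 + 3)))*37 = -45*(-7 + (-1*53)**2 + 10*(-1*53))*37 = -45*(-7 + (-53)**2 + 10*(-53))*37 = -45*(-7 + 2809 - 530)*37 = -45*2272*37 = -102240*37 = -3782880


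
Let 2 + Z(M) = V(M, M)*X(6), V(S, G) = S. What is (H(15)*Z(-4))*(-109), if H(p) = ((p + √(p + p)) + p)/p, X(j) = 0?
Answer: 436 + 218*√30/15 ≈ 515.60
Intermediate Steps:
Z(M) = -2 (Z(M) = -2 + M*0 = -2 + 0 = -2)
H(p) = (2*p + √2*√p)/p (H(p) = ((p + √(2*p)) + p)/p = ((p + √2*√p) + p)/p = (2*p + √2*√p)/p)
(H(15)*Z(-4))*(-109) = ((2 + √2/√15)*(-2))*(-109) = ((2 + √2*(√15/15))*(-2))*(-109) = ((2 + √30/15)*(-2))*(-109) = (-4 - 2*√30/15)*(-109) = 436 + 218*√30/15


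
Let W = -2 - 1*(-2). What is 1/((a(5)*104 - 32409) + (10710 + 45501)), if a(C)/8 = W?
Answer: 1/23802 ≈ 4.2013e-5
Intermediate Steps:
W = 0 (W = -2 + 2 = 0)
a(C) = 0 (a(C) = 8*0 = 0)
1/((a(5)*104 - 32409) + (10710 + 45501)) = 1/((0*104 - 32409) + (10710 + 45501)) = 1/((0 - 32409) + 56211) = 1/(-32409 + 56211) = 1/23802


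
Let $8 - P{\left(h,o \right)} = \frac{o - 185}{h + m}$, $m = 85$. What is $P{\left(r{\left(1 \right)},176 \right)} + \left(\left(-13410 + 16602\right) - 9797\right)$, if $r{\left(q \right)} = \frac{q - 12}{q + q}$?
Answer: $- \frac{349635}{53} \approx -6596.9$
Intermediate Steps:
$r{\left(q \right)} = \frac{-12 + q}{2 q}$
$P{\left(h,o \right)} = 8 - \frac{-185 + o}{85 + h}$ ($P{\left(h,o \right)} = 8 - \frac{o - 185}{h + 85} = 8 - \frac{-185 + o}{85 + h}$)
$P{\left(r{\left(1 \right)},176 \right)} + \left(\left(-13410 + 16602\right) - 9797\right) = \frac{865 - 176 + 8 \frac{-12 + 1}{2 \cdot 1}}{85 + \frac{-12 + 1}{2 \cdot 1}} + \left(\left(-13410 + 16602\right) - 9797\right) = \frac{865 - 176 + 8 \cdot \frac{1}{2} \cdot 1 \left(-11\right)}{85 + \frac{1}{2} \cdot 1 \left(-11\right)} + \left(3192 - 9797\right) = \frac{865 - 176 + 8 \left(- \frac{11}{2}\right)}{85 - \frac{11}{2}} - 6605 = \frac{865 - 176 - 44}{\frac{159}{2}} - 6605 = \frac{2}{159} \cdot 645 - 6605 = \frac{430}{53} - 6605 = - \frac{349635}{53}$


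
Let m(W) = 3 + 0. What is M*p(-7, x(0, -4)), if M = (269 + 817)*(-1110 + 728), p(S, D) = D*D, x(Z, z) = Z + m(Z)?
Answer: -3733668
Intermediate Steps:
m(W) = 3
x(Z, z) = 3 + Z (x(Z, z) = Z + 3 = 3 + Z)
p(S, D) = D**2
M = -414852 (M = 1086*(-382) = -414852)
M*p(-7, x(0, -4)) = -414852*(3 + 0)**2 = -414852*3**2 = -414852*9 = -3733668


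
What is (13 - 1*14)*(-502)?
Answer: 502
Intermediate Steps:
(13 - 1*14)*(-502) = (13 - 14)*(-502) = -1*(-502) = 502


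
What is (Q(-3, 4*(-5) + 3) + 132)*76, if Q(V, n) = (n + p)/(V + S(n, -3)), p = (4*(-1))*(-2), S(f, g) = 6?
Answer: 9804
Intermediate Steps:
p = 8 (p = -4*(-2) = 8)
Q(V, n) = (8 + n)/(6 + V) (Q(V, n) = (n + 8)/(V + 6) = (8 + n)/(6 + V))
(Q(-3, 4*(-5) + 3) + 132)*76 = ((8 + (4*(-5) + 3))/(6 - 3) + 132)*76 = ((8 + (-20 + 3))/3 + 132)*76 = ((8 - 17)/3 + 132)*76 = ((⅓)*(-9) + 132)*76 = (-3 + 132)*76 = 129*76 = 9804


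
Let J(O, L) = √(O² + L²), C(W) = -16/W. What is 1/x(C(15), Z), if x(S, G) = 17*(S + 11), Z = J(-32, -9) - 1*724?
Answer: 15/2533 ≈ 0.0059218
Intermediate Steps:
J(O, L) = √(L² + O²)
Z = -724 + √1105 (Z = √((-9)² + (-32)²) - 1*724 = √(81 + 1024) - 724 = √1105 - 724 = -724 + √1105 ≈ -690.76)
x(S, G) = 187 + 17*S (x(S, G) = 17*(11 + S) = 187 + 17*S)
1/x(C(15), Z) = 1/(187 + 17*(-16/15)) = 1/(187 - 272/15) = 1/(2533/15) = 15/2533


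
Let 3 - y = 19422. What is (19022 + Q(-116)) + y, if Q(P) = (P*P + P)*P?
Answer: -1547837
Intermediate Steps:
y = -19419 (y = 3 - 1*19422 = 3 - 19422 = -19419)
Q(P) = P*(P + P²) (Q(P) = (P² + P)*P = (P + P²)*P = P*(P + P²))
(19022 + Q(-116)) + y = (19022 + (-116)²*(1 - 116)) - 19419 = (19022 + 13456*(-115)) - 19419 = (19022 - 1547440) - 19419 = -1528418 - 19419 = -1547837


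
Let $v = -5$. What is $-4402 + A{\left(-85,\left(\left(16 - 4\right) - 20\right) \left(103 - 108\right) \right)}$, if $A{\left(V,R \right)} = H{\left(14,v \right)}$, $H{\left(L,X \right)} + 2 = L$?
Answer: $-4390$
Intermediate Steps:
$H{\left(L,X \right)} = -2 + L$
$A{\left(V,R \right)} = 12$ ($A{\left(V,R \right)} = -2 + 14 = 12$)
$-4402 + A{\left(-85,\left(\left(16 - 4\right) - 20\right) \left(103 - 108\right) \right)} = -4402 + 12 = -4390$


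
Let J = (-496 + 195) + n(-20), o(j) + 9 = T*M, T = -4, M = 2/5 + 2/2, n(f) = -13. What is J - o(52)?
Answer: -1497/5 ≈ -299.40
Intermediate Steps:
M = 7/5 (M = 2*(⅕) + 2*(½) = ⅖ + 1 = 7/5 ≈ 1.4000)
o(j) = -73/5 (o(j) = -9 - 4*7/5 = -9 - 28/5 = -73/5)
J = -314 (J = (-496 + 195) - 13 = -301 - 13 = -314)
J - o(52) = -314 - 1*(-73/5) = -314 + 73/5 = -1497/5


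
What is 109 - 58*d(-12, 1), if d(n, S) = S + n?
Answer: 747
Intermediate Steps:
109 - 58*d(-12, 1) = 109 - 58*(1 - 12) = 109 - 58*(-11) = 109 + 638 = 747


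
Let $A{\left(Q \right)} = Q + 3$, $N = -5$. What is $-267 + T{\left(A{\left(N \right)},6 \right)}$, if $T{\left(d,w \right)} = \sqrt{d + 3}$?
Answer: $-266$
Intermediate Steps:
$A{\left(Q \right)} = 3 + Q$
$T{\left(d,w \right)} = \sqrt{3 + d}$
$-267 + T{\left(A{\left(N \right)},6 \right)} = -267 + \sqrt{3 + \left(3 - 5\right)} = -267 + \sqrt{3 - 2} = -267 + \sqrt{1} = -267 + 1 = -266$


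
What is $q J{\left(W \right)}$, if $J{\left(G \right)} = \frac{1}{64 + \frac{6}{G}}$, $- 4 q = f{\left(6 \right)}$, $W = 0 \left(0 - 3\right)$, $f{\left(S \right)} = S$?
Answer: $0$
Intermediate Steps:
$W = 0$ ($W = 0 \left(-3\right) = 0$)
$q = - \frac{3}{2}$ ($q = \left(- \frac{1}{4}\right) 6 = - \frac{3}{2} \approx -1.5$)
$q J{\left(W \right)} = - \frac{3 \cdot \frac{1}{2} \cdot 0 \frac{1}{3 + 32 \cdot 0}}{2} = - \frac{3 \cdot \frac{1}{2} \cdot 0 \frac{1}{3 + 0}}{2} = - \frac{3 \cdot \frac{1}{2} \cdot 0 \cdot \frac{1}{3}}{2} = \left(- \frac{3}{2}\right) 0 = 0$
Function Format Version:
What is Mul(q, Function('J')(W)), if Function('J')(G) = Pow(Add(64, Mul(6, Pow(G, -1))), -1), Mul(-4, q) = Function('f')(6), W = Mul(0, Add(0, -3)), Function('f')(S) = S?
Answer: 0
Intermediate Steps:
W = 0 (W = Mul(0, -3) = 0)
q = Rational(-3, 2) (q = Mul(Rational(-1, 4), 6) = Rational(-3, 2) ≈ -1.5000)
Mul(q, Function('J')(W)) = Mul(Rational(-3, 2), Mul(Rational(1, 2), 0, Pow(Add(3, Mul(32, 0)), -1))) = Mul(Rational(-3, 2), Mul(Rational(1, 2), 0, Pow(Add(3, 0), -1))) = Mul(Rational(-3, 2), Mul(Rational(1, 2), 0, Pow(3, -1))) = Mul(Rational(-3, 2), Mul(Rational(1, 2), 0, Rational(1, 3))) = Mul(Rational(-3, 2), 0) = 0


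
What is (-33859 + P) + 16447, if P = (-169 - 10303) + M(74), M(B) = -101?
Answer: -27985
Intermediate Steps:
P = -10573 (P = (-169 - 10303) - 101 = -10472 - 101 = -10573)
(-33859 + P) + 16447 = (-33859 - 10573) + 16447 = -44432 + 16447 = -27985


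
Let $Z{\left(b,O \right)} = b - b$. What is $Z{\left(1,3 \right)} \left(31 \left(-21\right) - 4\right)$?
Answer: $0$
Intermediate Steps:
$Z{\left(b,O \right)} = 0$
$Z{\left(1,3 \right)} \left(31 \left(-21\right) - 4\right) = 0 \left(31 \left(-21\right) - 4\right) = 0 \left(-651 - 4\right) = 0 \left(-655\right) = 0$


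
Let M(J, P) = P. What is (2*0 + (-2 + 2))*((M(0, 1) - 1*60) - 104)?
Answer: 0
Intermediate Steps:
(2*0 + (-2 + 2))*((M(0, 1) - 1*60) - 104) = (2*0 + (-2 + 2))*((1 - 1*60) - 104) = (0 + 0)*((1 - 60) - 104) = 0*(-59 - 104) = 0*(-163) = 0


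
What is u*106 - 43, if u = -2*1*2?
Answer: -467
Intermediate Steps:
u = -4 (u = -2*2 = -4)
u*106 - 43 = -4*106 - 43 = -424 - 43 = -467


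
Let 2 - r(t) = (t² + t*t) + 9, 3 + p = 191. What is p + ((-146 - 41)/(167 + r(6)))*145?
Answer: -961/8 ≈ -120.13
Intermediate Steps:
p = 188 (p = -3 + 191 = 188)
r(t) = -7 - 2*t² (r(t) = 2 - ((t² + t*t) + 9) = 2 - ((t² + t²) + 9) = 2 - (2*t² + 9) = 2 - (9 + 2*t²) = 2 + (-9 - 2*t²) = -7 - 2*t²)
p + ((-146 - 41)/(167 + r(6)))*145 = 188 + ((-146 - 41)/(167 + (-7 - 2*6²)))*145 = 188 - 187/(167 + (-7 - 2*36))*145 = 188 - 187/(167 + (-7 - 72))*145 = 188 - 187/(167 - 79)*145 = 188 - 187/88*145 = 188 - 187*1/88*145 = 188 - 17/8*145 = 188 - 2465/8 = -961/8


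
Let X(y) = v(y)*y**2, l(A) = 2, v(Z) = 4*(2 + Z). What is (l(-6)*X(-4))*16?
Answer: -4096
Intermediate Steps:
v(Z) = 8 + 4*Z
X(y) = y**2*(8 + 4*y) (X(y) = (8 + 4*y)*y**2 = y**2*(8 + 4*y))
(l(-6)*X(-4))*16 = (2*(4*(-4)**2*(2 - 4)))*16 = (2*(4*16*(-2)))*16 = (2*(-128))*16 = -256*16 = -4096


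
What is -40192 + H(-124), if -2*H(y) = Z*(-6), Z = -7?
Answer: -40213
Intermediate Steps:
H(y) = -21 (H(y) = -(-7)*(-6)/2 = -1/2*42 = -21)
-40192 + H(-124) = -40192 - 21 = -40213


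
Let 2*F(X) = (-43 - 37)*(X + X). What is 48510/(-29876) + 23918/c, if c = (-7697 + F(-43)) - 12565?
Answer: -4969511/1631734 ≈ -3.0455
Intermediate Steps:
F(X) = -80*X (F(X) = ((-43 - 37)*(X + X))/2 = (-160*X)/2 = -80*X)
c = -16822 (c = (-7697 - 80*(-43)) - 12565 = (-7697 + 3440) - 12565 = -4257 - 12565 = -16822)
48510/(-29876) + 23918/c = 48510/(-29876) + 23918/(-16822) = 48510*(-1/29876) + 23918*(-1/16822) = -315/194 - 11959/8411 = -4969511/1631734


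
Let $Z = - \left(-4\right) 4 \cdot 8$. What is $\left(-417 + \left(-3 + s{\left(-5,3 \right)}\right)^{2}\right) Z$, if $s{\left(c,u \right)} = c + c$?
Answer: $-31744$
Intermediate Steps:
$Z = 128$ ($Z = - \left(-16\right) 8 = \left(-1\right) \left(-128\right) = 128$)
$s{\left(c,u \right)} = 2 c$
$\left(-417 + \left(-3 + s{\left(-5,3 \right)}\right)^{2}\right) Z = \left(-417 + \left(-3 + 2 \left(-5\right)\right)^{2}\right) 128 = \left(-417 + \left(-3 - 10\right)^{2}\right) 128 = \left(-417 + \left(-13\right)^{2}\right) 128 = \left(-417 + 169\right) 128 = \left(-248\right) 128 = -31744$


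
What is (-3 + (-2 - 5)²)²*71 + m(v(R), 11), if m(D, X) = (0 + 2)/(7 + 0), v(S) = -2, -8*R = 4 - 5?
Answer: 1051654/7 ≈ 1.5024e+5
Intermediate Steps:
R = ⅛ (R = -(4 - 5)/8 = -⅛*(-1) = ⅛ ≈ 0.12500)
m(D, X) = 2/7
(-3 + (-2 - 5)²)²*71 + m(v(R), 11) = (-3 + (-2 - 5)²)²*71 + 2/7 = (-3 + (-7)²)²*71 + 2/7 = (-3 + 49)²*71 + 2/7 = 46²*71 + 2/7 = 2116*71 + 2/7 = 150236 + 2/7 = 1051654/7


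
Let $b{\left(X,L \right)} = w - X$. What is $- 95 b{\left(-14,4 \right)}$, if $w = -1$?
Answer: $-1235$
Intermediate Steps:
$b{\left(X,L \right)} = -1 - X$
$- 95 b{\left(-14,4 \right)} = - 95 \left(-1 - -14\right) = - 95 \left(-1 + 14\right) = \left(-95\right) 13 = -1235$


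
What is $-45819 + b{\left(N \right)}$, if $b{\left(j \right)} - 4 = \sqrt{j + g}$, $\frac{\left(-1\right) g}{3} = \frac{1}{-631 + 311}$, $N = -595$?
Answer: $-45815 + \frac{i \sqrt{951985}}{40} \approx -45815.0 + 24.392 i$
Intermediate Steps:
$g = \frac{3}{320}$ ($g = - \frac{3}{-631 + 311} = - \frac{3}{-320} = \left(-3\right) \left(- \frac{1}{320}\right) = \frac{3}{320} \approx 0.009375$)
$b{\left(j \right)} = 4 + \sqrt{\frac{3}{320} + j}$ ($b{\left(j \right)} = 4 + \sqrt{j + \frac{3}{320}} = 4 + \sqrt{\frac{3}{320} + j}$)
$-45819 + b{\left(N \right)} = -45819 + \left(4 + \frac{\sqrt{15 + 1600 \left(-595\right)}}{40}\right) = -45819 + \left(4 + \frac{\sqrt{15 - 952000}}{40}\right) = -45819 + \left(4 + \frac{\sqrt{-951985}}{40}\right) = -45819 + \left(4 + \frac{i \sqrt{951985}}{40}\right) = -45815 + \frac{i \sqrt{951985}}{40}$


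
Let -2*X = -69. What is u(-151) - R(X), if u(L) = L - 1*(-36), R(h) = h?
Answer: -299/2 ≈ -149.50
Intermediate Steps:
X = 69/2 (X = -½*(-69) = 69/2 ≈ 34.500)
u(L) = 36 + L (u(L) = L + 36 = 36 + L)
u(-151) - R(X) = (36 - 151) - 1*69/2 = -115 - 69/2 = -299/2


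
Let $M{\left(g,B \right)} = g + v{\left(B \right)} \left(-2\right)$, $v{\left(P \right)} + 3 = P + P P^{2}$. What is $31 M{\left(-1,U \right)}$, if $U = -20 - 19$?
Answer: $3680351$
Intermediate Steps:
$v{\left(P \right)} = -3 + P + P^{3}$ ($v{\left(P \right)} = -3 + \left(P + P P^{2}\right) = -3 + \left(P + P^{3}\right) = -3 + P + P^{3}$)
$U = -39$ ($U = -20 - 19 = -39$)
$M{\left(g,B \right)} = 6 + g - 2 B - 2 B^{3}$ ($M{\left(g,B \right)} = g + \left(-3 + B + B^{3}\right) \left(-2\right) = g - \left(-6 + 2 B + 2 B^{3}\right) = 6 + g - 2 B - 2 B^{3}$)
$31 M{\left(-1,U \right)} = 31 \left(6 - 1 - -78 - 2 \left(-39\right)^{3}\right) = 31 \left(6 - 1 + 78 - -118638\right) = 31 \left(6 - 1 + 78 + 118638\right) = 31 \cdot 118721 = 3680351$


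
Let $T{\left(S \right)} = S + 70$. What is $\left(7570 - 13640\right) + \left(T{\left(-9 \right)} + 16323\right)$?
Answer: $10314$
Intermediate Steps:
$T{\left(S \right)} = 70 + S$
$\left(7570 - 13640\right) + \left(T{\left(-9 \right)} + 16323\right) = \left(7570 - 13640\right) + \left(\left(70 - 9\right) + 16323\right) = -6070 + \left(61 + 16323\right) = -6070 + 16384 = 10314$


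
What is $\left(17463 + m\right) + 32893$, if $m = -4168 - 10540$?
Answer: $35648$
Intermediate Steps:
$m = -14708$
$\left(17463 + m\right) + 32893 = \left(17463 - 14708\right) + 32893 = 2755 + 32893 = 35648$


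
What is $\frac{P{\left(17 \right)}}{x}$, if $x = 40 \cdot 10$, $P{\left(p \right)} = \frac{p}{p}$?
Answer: $\frac{1}{400} \approx 0.0025$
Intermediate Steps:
$P{\left(p \right)} = 1$
$x = 400$
$\frac{P{\left(17 \right)}}{x} = 1 \cdot \frac{1}{400} = \frac{1}{400}$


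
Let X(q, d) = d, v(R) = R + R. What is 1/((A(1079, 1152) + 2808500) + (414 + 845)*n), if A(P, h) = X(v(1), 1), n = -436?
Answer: 1/2259577 ≈ 4.4256e-7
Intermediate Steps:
v(R) = 2*R
A(P, h) = 1
1/((A(1079, 1152) + 2808500) + (414 + 845)*n) = 1/((1 + 2808500) + (414 + 845)*(-436)) = 1/(2808501 + 1259*(-436)) = 1/(2808501 - 548924) = 1/2259577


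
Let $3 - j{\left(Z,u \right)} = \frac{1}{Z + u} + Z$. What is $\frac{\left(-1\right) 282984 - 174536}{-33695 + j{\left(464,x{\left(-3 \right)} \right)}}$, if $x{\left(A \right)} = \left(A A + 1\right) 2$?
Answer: $\frac{44287936}{3306301} \approx 13.395$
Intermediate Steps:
$x{\left(A \right)} = 2 + 2 A^{2}$ ($x{\left(A \right)} = \left(A^{2} + 1\right) 2 = \left(1 + A^{2}\right) 2 = 2 + 2 A^{2}$)
$j{\left(Z,u \right)} = 3 - Z - \frac{1}{Z + u}$ ($j{\left(Z,u \right)} = 3 - \left(\frac{1}{Z + u} + Z\right) = 3 - \left(Z + \frac{1}{Z + u}\right) = 3 - Z - \frac{1}{Z + u}$)
$\frac{\left(-1\right) 282984 - 174536}{-33695 + j{\left(464,x{\left(-3 \right)} \right)}} = \frac{\left(-1\right) 282984 - 174536}{-33695 + \frac{-1 - 464^{2} + 3 \cdot 464 + 3 \left(2 + 2 \left(-3\right)^{2}\right) - 464 \left(2 + 2 \left(-3\right)^{2}\right)}{464 + \left(2 + 2 \left(-3\right)^{2}\right)}} = \frac{-282984 - 174536}{-33695 + \frac{-1 - 215296 + 1392 + 3 \left(2 + 2 \cdot 9\right) - 464 \left(2 + 2 \cdot 9\right)}{464 + \left(2 + 2 \cdot 9\right)}} = - \frac{457520}{-33695 + \frac{-1 - 215296 + 1392 + 3 \left(2 + 18\right) - 464 \left(2 + 18\right)}{464 + \left(2 + 18\right)}} = - \frac{457520}{-33695 + \frac{-1 - 215296 + 1392 + 3 \cdot 20 - 464 \cdot 20}{464 + 20}} = - \frac{457520}{-33695 + \frac{-1 - 215296 + 1392 + 60 - 9280}{484}} = - \frac{457520}{-33695 + \frac{1}{484} \left(-223125\right)} = - \frac{457520}{-33695 - \frac{223125}{484}} = - \frac{457520}{- \frac{16531505}{484}} = \left(-457520\right) \left(- \frac{484}{16531505}\right) = \frac{44287936}{3306301}$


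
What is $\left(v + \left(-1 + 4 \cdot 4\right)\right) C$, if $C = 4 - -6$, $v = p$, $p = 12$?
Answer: $270$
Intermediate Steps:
$v = 12$
$C = 10$ ($C = 4 + 6 = 10$)
$\left(v + \left(-1 + 4 \cdot 4\right)\right) C = \left(12 + \left(-1 + 4 \cdot 4\right)\right) 10 = \left(12 + \left(-1 + 16\right)\right) 10 = \left(12 + 15\right) 10 = 27 \cdot 10 = 270$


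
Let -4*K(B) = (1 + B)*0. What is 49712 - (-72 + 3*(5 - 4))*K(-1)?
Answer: 49712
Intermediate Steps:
K(B) = 0 (K(B) = -(1 + B)*0/4 = -¼*0 = 0)
49712 - (-72 + 3*(5 - 4))*K(-1) = 49712 - (-72 + 3*(5 - 4))*0 = 49712 - (-72 + 3*1)*0 = 49712 - (-72 + 3)*0 = 49712 - (-69)*0 = 49712 - 1*0 = 49712 + 0 = 49712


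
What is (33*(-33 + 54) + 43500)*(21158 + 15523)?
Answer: 1621043433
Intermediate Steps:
(33*(-33 + 54) + 43500)*(21158 + 15523) = (33*21 + 43500)*36681 = (693 + 43500)*36681 = 44193*36681 = 1621043433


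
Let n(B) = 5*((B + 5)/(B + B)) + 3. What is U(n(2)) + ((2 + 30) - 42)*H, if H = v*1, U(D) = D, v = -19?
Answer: 807/4 ≈ 201.75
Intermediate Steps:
n(B) = 3 + 5*(5 + B)/(2*B) (n(B) = 5*((5 + B)/((2*B))) + 3 = 5*((5 + B)*(1/(2*B))) + 3 = 5*((5 + B)/(2*B)) + 3 = 5*(5 + B)/(2*B) + 3 = 3 + 5*(5 + B)/(2*B))
H = -19 (H = -19*1 = -19)
U(n(2)) + ((2 + 30) - 42)*H = (½)*(25 + 11*2)/2 + ((2 + 30) - 42)*(-19) = (½)*(½)*(25 + 22) + (32 - 42)*(-19) = (½)*(½)*47 - 10*(-19) = 47/4 + 190 = 807/4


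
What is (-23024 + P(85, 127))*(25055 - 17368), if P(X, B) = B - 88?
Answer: -176685695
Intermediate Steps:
P(X, B) = -88 + B
(-23024 + P(85, 127))*(25055 - 17368) = (-23024 + (-88 + 127))*(25055 - 17368) = (-23024 + 39)*7687 = -22985*7687 = -176685695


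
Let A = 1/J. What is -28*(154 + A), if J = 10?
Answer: -21574/5 ≈ -4314.8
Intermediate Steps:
A = 1/10 ≈ 0.10000
-28*(154 + A) = -28*(154 + 1/10) = -28*1541/10 = -21574/5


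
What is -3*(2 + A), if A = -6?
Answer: 12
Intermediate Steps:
-3*(2 + A) = -3*(2 - 6) = -3*(-4) = 12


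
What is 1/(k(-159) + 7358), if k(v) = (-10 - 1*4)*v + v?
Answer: 1/9425 ≈ 0.00010610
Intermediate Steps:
k(v) = -13*v (k(v) = (-10 - 4)*v + v = -14*v + v = -13*v)
1/(k(-159) + 7358) = 1/(-13*(-159) + 7358) = 1/(2067 + 7358) = 1/9425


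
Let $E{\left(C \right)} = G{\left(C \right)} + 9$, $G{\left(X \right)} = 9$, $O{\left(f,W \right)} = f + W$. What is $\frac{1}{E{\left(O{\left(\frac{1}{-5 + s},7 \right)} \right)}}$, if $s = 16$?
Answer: $\frac{1}{18} \approx 0.055556$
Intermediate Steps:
$O{\left(f,W \right)} = W + f$
$E{\left(C \right)} = 18$ ($E{\left(C \right)} = 9 + 9 = 18$)
$\frac{1}{E{\left(O{\left(\frac{1}{-5 + s},7 \right)} \right)}} = \frac{1}{18}$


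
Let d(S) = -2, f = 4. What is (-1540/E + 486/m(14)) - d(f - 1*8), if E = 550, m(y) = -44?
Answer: -1303/110 ≈ -11.845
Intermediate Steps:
(-1540/E + 486/m(14)) - d(f - 1*8) = (-1540/550 + 486/(-44)) - 1*(-2) = (-1540*1/550 + 486*(-1/44)) + 2 = (-14/5 - 243/22) + 2 = -1523/110 + 2 = -1303/110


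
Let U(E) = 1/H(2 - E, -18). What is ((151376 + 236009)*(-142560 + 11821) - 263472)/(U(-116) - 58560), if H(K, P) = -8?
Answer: 405172727896/468481 ≈ 8.6487e+5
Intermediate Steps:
U(E) = -⅛ (U(E) = 1/(-8) = -⅛)
((151376 + 236009)*(-142560 + 11821) - 263472)/(U(-116) - 58560) = ((151376 + 236009)*(-142560 + 11821) - 263472)/(-⅛ - 58560) = (387385*(-130739) - 263472)/(-468481/8) = (-50646327515 - 263472)*(-8/468481) = -50646590987*(-8/468481) = 405172727896/468481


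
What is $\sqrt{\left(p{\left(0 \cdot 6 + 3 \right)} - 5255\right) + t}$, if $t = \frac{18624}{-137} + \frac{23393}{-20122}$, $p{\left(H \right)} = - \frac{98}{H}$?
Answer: $\frac{i \sqrt{371028550120792638}}{8270142} \approx 73.653 i$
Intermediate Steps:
$t = - \frac{377956969}{2756714}$ ($t = 18624 \left(- \frac{1}{137}\right) + 23393 \left(- \frac{1}{20122}\right) = - \frac{18624}{137} - \frac{23393}{20122} = - \frac{377956969}{2756714} \approx -137.1$)
$\sqrt{\left(p{\left(0 \cdot 6 + 3 \right)} - 5255\right) + t} = \sqrt{\left(- \frac{98}{0 \cdot 6 + 3} - 5255\right) - \frac{377956969}{2756714}} = \sqrt{\left(- \frac{98}{0 + 3} - 5255\right) - \frac{377956969}{2756714}} = \sqrt{\left(- \frac{98}{3} - 5255\right) - \frac{377956969}{2756714}} = \sqrt{- \frac{15863}{3} - \frac{377956969}{2756714}} = \sqrt{- \frac{44863625089}{8270142}} = \frac{i \sqrt{371028550120792638}}{8270142}$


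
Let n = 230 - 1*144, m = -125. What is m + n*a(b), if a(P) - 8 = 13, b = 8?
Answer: 1681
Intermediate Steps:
a(P) = 21 (a(P) = 8 + 13 = 21)
n = 86 (n = 230 - 144 = 86)
m + n*a(b) = -125 + 86*21 = -125 + 1806 = 1681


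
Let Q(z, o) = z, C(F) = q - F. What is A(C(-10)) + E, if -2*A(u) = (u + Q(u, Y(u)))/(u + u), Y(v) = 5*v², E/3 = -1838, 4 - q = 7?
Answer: -11029/2 ≈ -5514.5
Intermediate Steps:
q = -3 (q = 4 - 1*7 = 4 - 7 = -3)
E = -5514 (E = 3*(-1838) = -5514)
C(F) = -3 - F
A(u) = -½ (A(u) = -(u + u)/(2*(u + u)) = -2*u/(2*(2*u)) = -2*u*1/(2*u)/2 = -½*1 = -½)
A(C(-10)) + E = -½ - 5514 = -11029/2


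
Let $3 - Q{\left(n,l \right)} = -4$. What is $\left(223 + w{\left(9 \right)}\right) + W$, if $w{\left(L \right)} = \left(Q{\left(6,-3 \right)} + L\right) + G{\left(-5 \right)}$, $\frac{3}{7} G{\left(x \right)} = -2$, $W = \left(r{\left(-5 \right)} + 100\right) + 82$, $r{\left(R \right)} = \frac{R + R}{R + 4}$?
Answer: $\frac{1279}{3} \approx 426.33$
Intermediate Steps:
$r{\left(R \right)} = \frac{2 R}{4 + R}$
$W = 192$ ($W = \left(2 \left(-5\right) \frac{1}{4 - 5} + 100\right) + 82 = \left(2 \left(-5\right) \frac{1}{-1} + 100\right) + 82 = \left(2 \left(-5\right) \left(-1\right) + 100\right) + 82 = \left(10 + 100\right) + 82 = 110 + 82 = 192$)
$G{\left(x \right)} = - \frac{14}{3}$ ($G{\left(x \right)} = \frac{7}{3} \left(-2\right) = - \frac{14}{3}$)
$Q{\left(n,l \right)} = 7$ ($Q{\left(n,l \right)} = 3 - -4 = 3 + 4 = 7$)
$w{\left(L \right)} = \frac{7}{3} + L$ ($w{\left(L \right)} = \left(7 + L\right) - \frac{14}{3} = \frac{7}{3} + L$)
$\left(223 + w{\left(9 \right)}\right) + W = \left(223 + \left(\frac{7}{3} + 9\right)\right) + 192 = \left(223 + \frac{34}{3}\right) + 192 = \frac{703}{3} + 192 = \frac{1279}{3}$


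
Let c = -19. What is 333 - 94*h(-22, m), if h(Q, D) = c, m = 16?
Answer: 2119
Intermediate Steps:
h(Q, D) = -19
333 - 94*h(-22, m) = 333 - 94*(-19) = 333 + 1786 = 2119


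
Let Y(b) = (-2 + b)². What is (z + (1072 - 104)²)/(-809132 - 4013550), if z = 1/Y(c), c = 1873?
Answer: -3280184632385/16882478339162 ≈ -0.19430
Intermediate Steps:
z = 1/3500641 (z = 1/((-2 + 1873)²) = 1/(1871²) = 1/3500641 ≈ 2.8566e-7)
(z + (1072 - 104)²)/(-809132 - 4013550) = (1/3500641 + (1072 - 104)²)/(-809132 - 4013550) = (1/3500641 + 968²)/(-4822682) = (1/3500641 + 937024)*(-1/4822682) = (3280184632385/3500641)*(-1/4822682) = -3280184632385/16882478339162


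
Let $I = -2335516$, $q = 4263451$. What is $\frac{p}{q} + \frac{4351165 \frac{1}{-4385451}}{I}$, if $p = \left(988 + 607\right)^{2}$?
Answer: $\frac{3722380407937531045}{6238215101604893988} \approx 0.59671$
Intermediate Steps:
$p = 2544025$ ($p = 1595^{2} = 2544025$)
$\frac{p}{q} + \frac{4351165 \frac{1}{-4385451}}{I} = \frac{2544025}{4263451} + \frac{4351165 \frac{1}{-4385451}}{-2335516} = 2544025 \cdot \frac{1}{4263451} + 4351165 \left(- \frac{1}{4385451}\right) \left(- \frac{1}{2335516}\right) = \frac{2544025}{4263451} - - \frac{621595}{1463184425388} = \frac{2544025}{4263451} + \frac{621595}{1463184425388} = \frac{3722380407937531045}{6238215101604893988}$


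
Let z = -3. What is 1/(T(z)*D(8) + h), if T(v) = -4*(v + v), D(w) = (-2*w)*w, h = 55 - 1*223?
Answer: -1/3240 ≈ -0.00030864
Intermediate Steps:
h = -168 (h = 55 - 223 = -168)
D(w) = -2*w²
T(v) = -8*v
1/(T(z)*D(8) + h) = 1/((-8*(-3))*(-2*8²) - 168) = 1/(24*(-2*64) - 168) = 1/(24*(-128) - 168) = 1/(-3072 - 168) = 1/(-3240) = -1/3240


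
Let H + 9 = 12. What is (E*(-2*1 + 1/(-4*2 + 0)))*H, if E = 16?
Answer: -102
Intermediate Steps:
H = 3 (H = -9 + 12 = 3)
(E*(-2*1 + 1/(-4*2 + 0)))*H = (16*(-2*1 + 1/(-4*2 + 0)))*3 = (16*(-2 + 1/(-8 + 0)))*3 = (16*(-2 + 1/(-8)))*3 = (16*(-2 - 1/8))*3 = (16*(-17/8))*3 = -34*3 = -102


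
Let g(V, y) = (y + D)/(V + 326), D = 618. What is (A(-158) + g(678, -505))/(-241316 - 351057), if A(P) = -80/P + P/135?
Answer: 5905183/6342928677180 ≈ 9.3099e-7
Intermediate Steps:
A(P) = -80/P + P/135 (A(P) = -80/P + P*(1/135) = -80/P + P/135)
g(V, y) = (618 + y)/(326 + V) (g(V, y) = (y + 618)/(V + 326) = (618 + y)/(326 + V))
(A(-158) + g(678, -505))/(-241316 - 351057) = ((-80/(-158) + (1/135)*(-158)) + (618 - 505)/(326 + 678))/(-241316 - 351057) = ((-80*(-1/158) - 158/135) + 113/1004)/(-592373) = ((40/79 - 158/135) + (1/1004)*113)*(-1/592373) = (-7082/10665 + 113/1004)*(-1/592373) = -5905183/10707660*(-1/592373) = 5905183/6342928677180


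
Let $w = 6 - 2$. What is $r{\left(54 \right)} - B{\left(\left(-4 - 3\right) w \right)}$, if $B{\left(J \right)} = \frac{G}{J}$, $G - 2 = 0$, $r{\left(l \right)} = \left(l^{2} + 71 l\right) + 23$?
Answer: $\frac{94823}{14} \approx 6773.1$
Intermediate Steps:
$r{\left(l \right)} = 23 + l^{2} + 71 l$
$G = 2$ ($G = 2 + 0 = 2$)
$w = 4$
$B{\left(J \right)} = \frac{2}{J}$
$r{\left(54 \right)} - B{\left(\left(-4 - 3\right) w \right)} = \left(23 + 54^{2} + 71 \cdot 54\right) - \frac{2}{\left(-4 - 3\right) 4} = \left(23 + 2916 + 3834\right) - \frac{2}{\left(-7\right) 4} = 6773 - \frac{2}{-28} = 6773 - 2 \left(- \frac{1}{28}\right) = 6773 - - \frac{1}{14} = 6773 + \frac{1}{14} = \frac{94823}{14}$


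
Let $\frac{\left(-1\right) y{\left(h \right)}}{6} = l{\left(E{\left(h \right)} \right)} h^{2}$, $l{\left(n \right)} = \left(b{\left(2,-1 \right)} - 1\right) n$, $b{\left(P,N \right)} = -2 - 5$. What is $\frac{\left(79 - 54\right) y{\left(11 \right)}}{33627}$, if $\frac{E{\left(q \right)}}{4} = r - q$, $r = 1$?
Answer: $- \frac{176000}{1019} \approx -172.72$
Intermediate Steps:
$b{\left(P,N \right)} = -7$
$E{\left(q \right)} = 4 - 4 q$ ($E{\left(q \right)} = 4 \left(1 - q\right) = 4 - 4 q$)
$l{\left(n \right)} = - 8 n$ ($l{\left(n \right)} = \left(-7 - 1\right) n = - 8 n$)
$y{\left(h \right)} = - 6 h^{2} \left(-32 + 32 h\right)$ ($y{\left(h \right)} = - 6 - 8 \left(4 - 4 h\right) h^{2} = - 6 \left(-32 + 32 h\right) h^{2} = - 6 h^{2} \left(-32 + 32 h\right)$)
$\frac{\left(79 - 54\right) y{\left(11 \right)}}{33627} = \frac{\left(79 - 54\right) 192 \cdot 11^{2} \left(1 - 11\right)}{33627} = 25 \cdot 192 \cdot 121 \left(1 - 11\right) \frac{1}{33627} = 25 \cdot 192 \cdot 121 \left(-10\right) \frac{1}{33627} = 25 \left(-232320\right) \frac{1}{33627} = \left(-5808000\right) \frac{1}{33627} = - \frac{176000}{1019}$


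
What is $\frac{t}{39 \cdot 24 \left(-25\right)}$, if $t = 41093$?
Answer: $- \frac{3161}{1800} \approx -1.7561$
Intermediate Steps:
$\frac{t}{39 \cdot 24 \left(-25\right)} = \frac{41093}{39 \cdot 24 \left(-25\right)} = \frac{41093}{936 \left(-25\right)} = \frac{41093}{-23400} = 41093 \left(- \frac{1}{23400}\right) = - \frac{3161}{1800}$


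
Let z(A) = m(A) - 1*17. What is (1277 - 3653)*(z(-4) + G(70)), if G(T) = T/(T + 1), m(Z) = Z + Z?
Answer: 4051080/71 ≈ 57057.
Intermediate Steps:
m(Z) = 2*Z
z(A) = -17 + 2*A (z(A) = 2*A - 1*17 = 2*A - 17 = -17 + 2*A)
G(T) = T/(1 + T)
(1277 - 3653)*(z(-4) + G(70)) = (1277 - 3653)*((-17 + 2*(-4)) + 70/(1 + 70)) = -2376*((-17 - 8) + 70/71) = -2376*(-25 + 70*(1/71)) = -2376*(-25 + 70/71) = -2376*(-1705/71) = 4051080/71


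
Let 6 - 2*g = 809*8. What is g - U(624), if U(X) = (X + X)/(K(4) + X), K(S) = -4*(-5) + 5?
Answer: -2099465/649 ≈ -3234.9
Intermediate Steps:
g = -3233 (g = 3 - 809*8/2 = 3 - 1/2*6472 = 3 - 3236 = -3233)
K(S) = 25 (K(S) = 20 + 5 = 25)
U(X) = 2*X/(25 + X) (U(X) = (X + X)/(25 + X) = (2*X)/(25 + X) = 2*X/(25 + X))
g - U(624) = -3233 - 2*624/(25 + 624) = -3233 - 2*624/649 = -3233 - 1*1248/649 = -3233 - 1248/649 = -2099465/649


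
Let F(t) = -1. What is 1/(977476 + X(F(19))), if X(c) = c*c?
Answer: 1/977477 ≈ 1.0230e-6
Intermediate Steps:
X(c) = c²
1/(977476 + X(F(19))) = 1/(977476 + (-1)²) = 1/(977476 + 1) = 1/977477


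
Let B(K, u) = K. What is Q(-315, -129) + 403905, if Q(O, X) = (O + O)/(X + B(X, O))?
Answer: 17368020/43 ≈ 4.0391e+5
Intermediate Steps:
Q(O, X) = O/X (Q(O, X) = (O + O)/(X + X) = (2*O)/((2*X)) = (2*O)*(1/(2*X)) = O/X)
Q(-315, -129) + 403905 = -315/(-129) + 403905 = -315*(-1/129) + 403905 = 105/43 + 403905 = 17368020/43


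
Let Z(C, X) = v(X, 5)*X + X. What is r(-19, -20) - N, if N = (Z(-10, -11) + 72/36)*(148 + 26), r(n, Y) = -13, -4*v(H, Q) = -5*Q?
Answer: 27031/2 ≈ 13516.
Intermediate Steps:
v(H, Q) = 5*Q/4 (v(H, Q) = -(-5)*Q/4 = 5*Q/4)
Z(C, X) = 29*X/4 (Z(C, X) = ((5/4)*5)*X + X = 25*X/4 + X = 29*X/4)
N = -27057/2 (N = ((29/4)*(-11) + 72/36)*(148 + 26) = (-319/4 + 72*(1/36))*174 = (-319/4 + 2)*174 = -311/4*174 = -27057/2 ≈ -13529.)
r(-19, -20) - N = -13 - 1*(-27057/2) = -13 + 27057/2 = 27031/2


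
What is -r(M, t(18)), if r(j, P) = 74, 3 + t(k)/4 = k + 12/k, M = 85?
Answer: -74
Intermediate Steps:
t(k) = -12 + 4*k + 48/k (t(k) = -12 + 4*(k + 12/k) = -12 + (4*k + 48/k) = -12 + 4*k + 48/k)
-r(M, t(18)) = -1*74 = -74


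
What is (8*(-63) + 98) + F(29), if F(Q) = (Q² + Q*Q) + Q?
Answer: 1305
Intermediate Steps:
F(Q) = Q + 2*Q² (F(Q) = (Q² + Q²) + Q = 2*Q² + Q = Q + 2*Q²)
(8*(-63) + 98) + F(29) = (8*(-63) + 98) + 29*(1 + 2*29) = (-504 + 98) + 29*(1 + 58) = -406 + 29*59 = -406 + 1711 = 1305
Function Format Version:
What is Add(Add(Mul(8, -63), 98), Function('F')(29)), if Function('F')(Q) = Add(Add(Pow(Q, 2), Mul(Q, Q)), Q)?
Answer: 1305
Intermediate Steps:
Function('F')(Q) = Add(Q, Mul(2, Pow(Q, 2))) (Function('F')(Q) = Add(Add(Pow(Q, 2), Pow(Q, 2)), Q) = Add(Mul(2, Pow(Q, 2)), Q) = Add(Q, Mul(2, Pow(Q, 2))))
Add(Add(Mul(8, -63), 98), Function('F')(29)) = Add(Add(Mul(8, -63), 98), Mul(29, Add(1, Mul(2, 29)))) = Add(Add(-504, 98), Mul(29, Add(1, 58))) = Add(-406, Mul(29, 59)) = Add(-406, 1711) = 1305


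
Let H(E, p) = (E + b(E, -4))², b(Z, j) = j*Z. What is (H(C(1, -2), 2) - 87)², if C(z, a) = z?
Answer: 6084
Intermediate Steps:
b(Z, j) = Z*j
H(E, p) = 9*E² (H(E, p) = (E + E*(-4))² = (E - 4*E)² = (-3*E)² = 9*E²)
(H(C(1, -2), 2) - 87)² = (9*1² - 87)² = (9*1 - 87)² = (9 - 87)² = (-78)² = 6084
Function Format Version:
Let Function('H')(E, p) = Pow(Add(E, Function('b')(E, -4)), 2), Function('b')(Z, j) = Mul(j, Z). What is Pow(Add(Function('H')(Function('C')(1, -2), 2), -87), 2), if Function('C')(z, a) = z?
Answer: 6084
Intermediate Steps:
Function('b')(Z, j) = Mul(Z, j)
Function('H')(E, p) = Mul(9, Pow(E, 2)) (Function('H')(E, p) = Pow(Add(E, Mul(E, -4)), 2) = Pow(Add(E, Mul(-4, E)), 2) = Pow(Mul(-3, E), 2) = Mul(9, Pow(E, 2)))
Pow(Add(Function('H')(Function('C')(1, -2), 2), -87), 2) = Pow(Add(Mul(9, Pow(1, 2)), -87), 2) = Pow(Add(Mul(9, 1), -87), 2) = Pow(Add(9, -87), 2) = Pow(-78, 2) = 6084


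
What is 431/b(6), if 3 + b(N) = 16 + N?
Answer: 431/19 ≈ 22.684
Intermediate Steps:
b(N) = 13 + N (b(N) = -3 + (16 + N) = 13 + N)
431/b(6) = 431/(13 + 6) = 431/19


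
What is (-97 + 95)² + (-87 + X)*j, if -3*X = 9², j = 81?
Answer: -9230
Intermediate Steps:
X = -27 (X = -⅓*9² = -⅓*81 = -27)
(-97 + 95)² + (-87 + X)*j = (-97 + 95)² + (-87 - 27)*81 = (-2)² - 114*81 = 4 - 9234 = -9230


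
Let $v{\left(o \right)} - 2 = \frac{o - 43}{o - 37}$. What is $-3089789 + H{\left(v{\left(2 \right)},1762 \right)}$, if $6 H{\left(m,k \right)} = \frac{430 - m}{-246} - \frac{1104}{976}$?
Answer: $- \frac{9736729989509}{3151260} \approx -3.0898 \cdot 10^{6}$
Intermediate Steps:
$v{\left(o \right)} = 2 + \frac{-43 + o}{-37 + o}$ ($v{\left(o \right)} = 2 + \frac{o - 43}{o - 37} = 2 + \frac{-43 + o}{-37 + o}$)
$H{\left(m,k \right)} = - \frac{10801}{22509} + \frac{m}{1476}$ ($H{\left(m,k \right)} = \frac{\frac{430 - m}{-246} - \frac{1104}{976}}{6} = \frac{\left(430 - m\right) \left(- \frac{1}{246}\right) - \frac{69}{61}}{6} = \frac{\left(- \frac{215}{123} + \frac{m}{246}\right) - \frac{69}{61}}{6} = \frac{- \frac{21602}{7503} + \frac{m}{246}}{6} = - \frac{10801}{22509} + \frac{m}{1476}$)
$-3089789 + H{\left(v{\left(2 \right)},1762 \right)} = -3089789 - \left(\frac{10801}{22509} - \frac{3 \frac{1}{-37 + 2} \left(-39 + 2\right)}{1476}\right) = -3089789 - \left(\frac{10801}{22509} - \frac{3 \frac{1}{-35} \left(-37\right)}{1476}\right) = -3089789 - \left(\frac{10801}{22509} - \frac{3 \left(- \frac{1}{35}\right) \left(-37\right)}{1476}\right) = -3089789 + \left(- \frac{10801}{22509} + \frac{1}{1476} \cdot \frac{111}{35}\right) = -3089789 + \left(- \frac{10801}{22509} + \frac{37}{17220}\right) = -3089789 - \frac{1505369}{3151260} = - \frac{9736729989509}{3151260}$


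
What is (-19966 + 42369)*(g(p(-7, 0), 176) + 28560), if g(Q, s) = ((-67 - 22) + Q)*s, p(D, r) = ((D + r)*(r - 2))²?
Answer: 1061722976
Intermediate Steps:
p(D, r) = (-2 + r)²*(D + r)² (p(D, r) = ((D + r)*(-2 + r))² = ((-2 + r)*(D + r))² = (-2 + r)²*(D + r)²)
g(Q, s) = s*(-89 + Q) (g(Q, s) = (-89 + Q)*s = s*(-89 + Q))
(-19966 + 42369)*(g(p(-7, 0), 176) + 28560) = (-19966 + 42369)*(176*(-89 + (-2 + 0)²*(-7 + 0)²) + 28560) = 22403*(176*(-89 + (-2)²*(-7)²) + 28560) = 22403*(176*(-89 + 4*49) + 28560) = 22403*(176*(-89 + 196) + 28560) = 22403*(176*107 + 28560) = 22403*(18832 + 28560) = 22403*47392 = 1061722976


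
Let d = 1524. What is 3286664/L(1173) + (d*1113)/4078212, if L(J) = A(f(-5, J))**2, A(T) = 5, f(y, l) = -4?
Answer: 1116979580839/8496275 ≈ 1.3147e+5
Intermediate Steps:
L(J) = 25 (L(J) = 5**2 = 25)
3286664/L(1173) + (d*1113)/4078212 = 3286664/25 + (1524*1113)/4078212 = 3286664*(1/25) + 1696212*(1/4078212) = 3286664/25 + 141351/339851 = 1116979580839/8496275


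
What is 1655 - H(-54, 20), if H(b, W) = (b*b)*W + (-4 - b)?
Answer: -56715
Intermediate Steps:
H(b, W) = -4 - b + W*b² (H(b, W) = b²*W + (-4 - b) = W*b² + (-4 - b) = -4 - b + W*b²)
1655 - H(-54, 20) = 1655 - (-4 - 1*(-54) + 20*(-54)²) = 1655 - (-4 + 54 + 20*2916) = 1655 - (-4 + 54 + 58320) = 1655 - 1*58370 = 1655 - 58370 = -56715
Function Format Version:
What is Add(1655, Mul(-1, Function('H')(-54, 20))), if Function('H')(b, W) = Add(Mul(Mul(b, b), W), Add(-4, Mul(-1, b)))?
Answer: -56715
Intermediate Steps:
Function('H')(b, W) = Add(-4, Mul(-1, b), Mul(W, Pow(b, 2))) (Function('H')(b, W) = Add(Mul(Pow(b, 2), W), Add(-4, Mul(-1, b))) = Add(Mul(W, Pow(b, 2)), Add(-4, Mul(-1, b))) = Add(-4, Mul(-1, b), Mul(W, Pow(b, 2))))
Add(1655, Mul(-1, Function('H')(-54, 20))) = Add(1655, Mul(-1, Add(-4, Mul(-1, -54), Mul(20, Pow(-54, 2))))) = Add(1655, Mul(-1, Add(-4, 54, Mul(20, 2916)))) = Add(1655, Mul(-1, Add(-4, 54, 58320))) = Add(1655, Mul(-1, 58370)) = Add(1655, -58370) = -56715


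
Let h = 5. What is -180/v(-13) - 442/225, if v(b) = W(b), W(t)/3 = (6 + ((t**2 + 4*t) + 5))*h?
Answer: -14819/7200 ≈ -2.0582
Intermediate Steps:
W(t) = 165 + 15*t**2 + 60*t (W(t) = 3*((6 + ((t**2 + 4*t) + 5))*5) = 3*((6 + (5 + t**2 + 4*t))*5) = 3*((11 + t**2 + 4*t)*5) = 3*(55 + 5*t**2 + 20*t) = 165 + 15*t**2 + 60*t)
v(b) = 165 + 15*b**2 + 60*b
-180/v(-13) - 442/225 = -180/(165 + 15*(-13)**2 + 60*(-13)) - 442/225 = -180/(165 + 15*169 - 780) - 442*1/225 = -180/(165 + 2535 - 780) - 442/225 = -180/1920 - 442/225 = -180*1/1920 - 442/225 = -3/32 - 442/225 = -14819/7200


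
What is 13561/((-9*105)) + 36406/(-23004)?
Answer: -6414091/402570 ≈ -15.933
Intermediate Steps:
13561/((-9*105)) + 36406/(-23004) = 13561/(-945) + 36406*(-1/23004) = 13561*(-1/945) - 18203/11502 = -13561/945 - 18203/11502 = -6414091/402570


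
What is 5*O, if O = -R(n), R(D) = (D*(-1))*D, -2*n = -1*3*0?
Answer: 0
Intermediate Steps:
n = 0 (n = -(-1*3)*0/2 = -(-3)*0/2 = -½*0 = 0)
R(D) = -D² (R(D) = (-D)*D = -D²)
O = 0 (O = -(-1)*0² = -(-1)*0 = -1*0 = 0)
5*O = 5*0 = 0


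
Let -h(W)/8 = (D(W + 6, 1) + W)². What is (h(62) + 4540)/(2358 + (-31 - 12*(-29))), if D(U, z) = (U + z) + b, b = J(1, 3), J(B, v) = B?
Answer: -134852/2675 ≈ -50.412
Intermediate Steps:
b = 1
D(U, z) = 1 + U + z (D(U, z) = (U + z) + 1 = 1 + U + z)
h(W) = -8*(8 + 2*W)² (h(W) = -8*((1 + (W + 6) + 1) + W)² = -8*((1 + (6 + W) + 1) + W)² = -8*((8 + W) + W)² = -8*(8 + 2*W)²)
(h(62) + 4540)/(2358 + (-31 - 12*(-29))) = (-32*(4 + 62)² + 4540)/(2358 + (-31 - 12*(-29))) = (-32*66² + 4540)/(2358 + (-31 + 348)) = (-32*4356 + 4540)/(2358 + 317) = (-139392 + 4540)/2675 = -134852*1/2675 = -134852/2675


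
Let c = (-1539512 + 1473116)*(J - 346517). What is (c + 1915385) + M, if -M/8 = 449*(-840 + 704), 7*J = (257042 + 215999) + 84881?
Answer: 124024437291/7 ≈ 1.7718e+10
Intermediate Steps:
J = 557922/7 (J = ((257042 + 215999) + 84881)/7 = (473041 + 84881)/7 = (⅐)*557922 = 557922/7 ≈ 79703.)
M = 488512 (M = -3592*(-840 + 704) = -3592*(-136) = -8*(-61064) = 488512)
c = 124007610012/7 (c = (-1539512 + 1473116)*(557922/7 - 346517) = -66396*(-1867697/7) = 124007610012/7 ≈ 1.7715e+10)
(c + 1915385) + M = (124007610012/7 + 1915385) + 488512 = 124021017707/7 + 488512 = 124024437291/7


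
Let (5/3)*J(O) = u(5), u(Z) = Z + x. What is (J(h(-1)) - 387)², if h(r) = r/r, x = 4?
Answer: 3640464/25 ≈ 1.4562e+5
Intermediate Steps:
h(r) = 1
u(Z) = 4 + Z (u(Z) = Z + 4 = 4 + Z)
J(O) = 27/5 (J(O) = 3*(4 + 5)/5 = (⅗)*9 = 27/5)
(J(h(-1)) - 387)² = (27/5 - 387)² = (-1908/5)² = 3640464/25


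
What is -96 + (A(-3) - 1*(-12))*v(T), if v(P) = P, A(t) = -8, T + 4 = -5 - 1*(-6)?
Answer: -108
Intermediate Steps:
T = -3 (T = -4 + (-5 - 1*(-6)) = -4 + (-5 + 6) = -4 + 1 = -3)
-96 + (A(-3) - 1*(-12))*v(T) = -96 + (-8 - 1*(-12))*(-3) = -96 + (-8 + 12)*(-3) = -96 + 4*(-3) = -96 - 12 = -108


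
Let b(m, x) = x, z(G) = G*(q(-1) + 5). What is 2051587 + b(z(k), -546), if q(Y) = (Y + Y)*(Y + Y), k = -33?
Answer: 2051041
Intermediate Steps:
q(Y) = 4*Y² (q(Y) = (2*Y)*(2*Y) = 4*Y²)
z(G) = 9*G (z(G) = G*(4*(-1)² + 5) = G*(4*1 + 5) = G*(4 + 5) = G*9 = 9*G)
2051587 + b(z(k), -546) = 2051587 - 546 = 2051041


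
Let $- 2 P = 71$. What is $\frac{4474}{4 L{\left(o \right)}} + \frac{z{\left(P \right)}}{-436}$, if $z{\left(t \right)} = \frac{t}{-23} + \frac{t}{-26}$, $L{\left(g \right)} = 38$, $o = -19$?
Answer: $\frac{291558167}{9907664} \approx 29.428$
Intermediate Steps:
$P = - \frac{71}{2}$ ($P = \left(- \frac{1}{2}\right) 71 = - \frac{71}{2} \approx -35.5$)
$z{\left(t \right)} = - \frac{49 t}{598}$ ($z{\left(t \right)} = t \left(- \frac{1}{23}\right) + t \left(- \frac{1}{26}\right) = - \frac{t}{23} - \frac{t}{26} = - \frac{49 t}{598}$)
$\frac{4474}{4 L{\left(o \right)}} + \frac{z{\left(P \right)}}{-436} = \frac{4474}{4 \cdot 38} + \frac{\left(- \frac{49}{598}\right) \left(- \frac{71}{2}\right)}{-436} = \frac{4474}{152} + \frac{3479}{1196} \left(- \frac{1}{436}\right) = 4474 \cdot \frac{1}{152} - \frac{3479}{521456} = \frac{2237}{76} - \frac{3479}{521456} = \frac{291558167}{9907664}$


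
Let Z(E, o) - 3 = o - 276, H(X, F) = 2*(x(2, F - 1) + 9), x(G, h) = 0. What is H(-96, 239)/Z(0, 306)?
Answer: 6/11 ≈ 0.54545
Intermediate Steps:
H(X, F) = 18 (H(X, F) = 2*(0 + 9) = 2*9 = 18)
Z(E, o) = -273 + o (Z(E, o) = 3 + (o - 276) = 3 + (-276 + o) = -273 + o)
H(-96, 239)/Z(0, 306) = 18/(-273 + 306) = 18/33 = 18*(1/33) = 6/11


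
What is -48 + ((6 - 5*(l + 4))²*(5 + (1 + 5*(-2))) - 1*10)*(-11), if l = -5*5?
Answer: 542186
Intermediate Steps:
l = -25
-48 + ((6 - 5*(l + 4))²*(5 + (1 + 5*(-2))) - 1*10)*(-11) = -48 + ((6 - 5*(-25 + 4))²*(5 + (1 + 5*(-2))) - 1*10)*(-11) = -48 + ((6 - 5*(-21))²*(5 + (1 - 10)) - 10)*(-11) = -48 + ((6 + 105)²*(5 - 9) - 10)*(-11) = -48 + (111²*(-4) - 10)*(-11) = -48 + (12321*(-4) - 10)*(-11) = -48 + (-49284 - 10)*(-11) = -48 - 49294*(-11) = -48 + 542234 = 542186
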